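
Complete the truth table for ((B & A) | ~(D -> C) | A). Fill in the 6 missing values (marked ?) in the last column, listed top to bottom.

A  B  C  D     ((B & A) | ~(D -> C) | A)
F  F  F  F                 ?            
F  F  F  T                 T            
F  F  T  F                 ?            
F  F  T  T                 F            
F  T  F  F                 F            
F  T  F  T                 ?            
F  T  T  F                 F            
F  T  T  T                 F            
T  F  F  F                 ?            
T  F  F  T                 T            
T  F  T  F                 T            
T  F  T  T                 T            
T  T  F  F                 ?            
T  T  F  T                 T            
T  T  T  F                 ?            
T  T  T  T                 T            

F, F, T, T, T, T

Row A=F, B=F, C=F, D=F: (B & A) = F, ~(D -> C) = F, so ((B & A) | ~(D -> C) | A) = F.
Row A=F, B=F, C=T, D=F: (B & A) = F, ~(D -> C) = F, so ((B & A) | ~(D -> C) | A) = F.
Row A=F, B=T, C=F, D=T: (B & A) = F, ~(D -> C) = T, so ((B & A) | ~(D -> C) | A) = T.
Row A=T, B=F, C=F, D=F: (B & A) = F, ~(D -> C) = F, so ((B & A) | ~(D -> C) | A) = T.
Row A=T, B=T, C=F, D=F: (B & A) = T, ~(D -> C) = F, so ((B & A) | ~(D -> C) | A) = T.
Row A=T, B=T, C=T, D=F: (B & A) = T, ~(D -> C) = F, so ((B & A) | ~(D -> C) | A) = T.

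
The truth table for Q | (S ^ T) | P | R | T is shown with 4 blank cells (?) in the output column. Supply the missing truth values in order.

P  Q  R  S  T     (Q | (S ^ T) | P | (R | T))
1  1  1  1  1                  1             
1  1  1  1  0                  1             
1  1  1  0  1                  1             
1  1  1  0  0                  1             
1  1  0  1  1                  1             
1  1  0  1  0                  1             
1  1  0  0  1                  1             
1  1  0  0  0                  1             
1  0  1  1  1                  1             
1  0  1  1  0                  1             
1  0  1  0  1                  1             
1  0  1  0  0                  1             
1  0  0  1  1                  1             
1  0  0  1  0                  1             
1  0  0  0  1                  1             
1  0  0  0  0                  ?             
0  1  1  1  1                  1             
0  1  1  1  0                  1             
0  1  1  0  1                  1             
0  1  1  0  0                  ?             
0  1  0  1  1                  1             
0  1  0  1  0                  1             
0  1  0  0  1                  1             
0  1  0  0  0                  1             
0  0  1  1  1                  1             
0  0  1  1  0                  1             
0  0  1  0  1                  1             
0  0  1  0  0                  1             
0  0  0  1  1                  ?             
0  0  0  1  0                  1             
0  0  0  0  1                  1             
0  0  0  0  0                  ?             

1, 1, 1, 0

Row P=1, Q=0, R=0, S=0, T=0: (S ^ T) = 0, (R | T) = 0, so (Q | (S ^ T) | P | (R | T)) = 1.
Row P=0, Q=1, R=1, S=0, T=0: (S ^ T) = 0, (R | T) = 1, so (Q | (S ^ T) | P | (R | T)) = 1.
Row P=0, Q=0, R=0, S=1, T=1: (S ^ T) = 0, (R | T) = 1, so (Q | (S ^ T) | P | (R | T)) = 1.
Row P=0, Q=0, R=0, S=0, T=0: (S ^ T) = 0, (R | T) = 0, so (Q | (S ^ T) | P | (R | T)) = 0.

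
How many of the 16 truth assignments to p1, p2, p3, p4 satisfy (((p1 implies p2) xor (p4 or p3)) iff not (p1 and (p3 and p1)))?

p1 | p2 | p3 | p4 | (p1 implies p2) | (p4 or p3) | (p3 and p1) | (p1 and (p3 and p1)) | not (p1 and (p3 and p1)) | φ
-- | -- | -- | -- | --------------- | ---------- | ----------- | -------------------- | ------------------------ | -
T  | T  | T  | T  |        T        |     T      |      T      |          T           |            F             | T
T  | T  | T  | F  |        T        |     T      |      T      |          T           |            F             | T
T  | T  | F  | T  |        T        |     T      |      F      |          F           |            T             | F
T  | T  | F  | F  |        T        |     F      |      F      |          F           |            T             | T
T  | F  | T  | T  |        F        |     T      |      T      |          T           |            F             | F
T  | F  | T  | F  |        F        |     T      |      T      |          T           |            F             | F
T  | F  | F  | T  |        F        |     T      |      F      |          F           |            T             | T
T  | F  | F  | F  |        F        |     F      |      F      |          F           |            T             | F
F  | T  | T  | T  |        T        |     T      |      F      |          F           |            T             | F
F  | T  | T  | F  |        T        |     T      |      F      |          F           |            T             | F
F  | T  | F  | T  |        T        |     T      |      F      |          F           |            T             | F
F  | T  | F  | F  |        T        |     F      |      F      |          F           |            T             | T
F  | F  | T  | T  |        T        |     T      |      F      |          F           |            T             | F
F  | F  | T  | F  |        T        |     T      |      F      |          F           |            T             | F
F  | F  | F  | T  |        T        |     T      |      F      |          F           |            T             | F
F  | F  | F  | F  |        T        |     F      |      F      |          F           |            T             | T
The formula is true on 6 of the 16 rows.

6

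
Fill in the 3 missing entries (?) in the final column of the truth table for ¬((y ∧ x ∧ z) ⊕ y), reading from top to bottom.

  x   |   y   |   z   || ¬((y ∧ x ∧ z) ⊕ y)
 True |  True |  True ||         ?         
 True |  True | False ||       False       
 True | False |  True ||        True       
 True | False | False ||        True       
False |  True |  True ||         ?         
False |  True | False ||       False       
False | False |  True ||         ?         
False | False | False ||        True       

Row x=True, y=True, z=True: (y ∧ x ∧ z) = True, ((y ∧ x ∧ z) ⊕ y) = False, so ¬((y ∧ x ∧ z) ⊕ y) = True.
Row x=False, y=True, z=True: (y ∧ x ∧ z) = False, ((y ∧ x ∧ z) ⊕ y) = True, so ¬((y ∧ x ∧ z) ⊕ y) = False.
Row x=False, y=False, z=True: (y ∧ x ∧ z) = False, ((y ∧ x ∧ z) ⊕ y) = False, so ¬((y ∧ x ∧ z) ⊕ y) = True.

True, False, True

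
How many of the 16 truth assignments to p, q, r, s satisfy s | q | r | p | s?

15

p  q  r  s     (p | s)  (s | q | r | (p | s))
1  1  1  1        1               1          
1  1  1  0        1               1          
1  1  0  1        1               1          
1  1  0  0        1               1          
1  0  1  1        1               1          
1  0  1  0        1               1          
1  0  0  1        1               1          
1  0  0  0        1               1          
0  1  1  1        1               1          
0  1  1  0        0               1          
0  1  0  1        1               1          
0  1  0  0        0               1          
0  0  1  1        1               1          
0  0  1  0        0               1          
0  0  0  1        1               1          
0  0  0  0        0               0          
The formula is true on 15 of the 16 rows.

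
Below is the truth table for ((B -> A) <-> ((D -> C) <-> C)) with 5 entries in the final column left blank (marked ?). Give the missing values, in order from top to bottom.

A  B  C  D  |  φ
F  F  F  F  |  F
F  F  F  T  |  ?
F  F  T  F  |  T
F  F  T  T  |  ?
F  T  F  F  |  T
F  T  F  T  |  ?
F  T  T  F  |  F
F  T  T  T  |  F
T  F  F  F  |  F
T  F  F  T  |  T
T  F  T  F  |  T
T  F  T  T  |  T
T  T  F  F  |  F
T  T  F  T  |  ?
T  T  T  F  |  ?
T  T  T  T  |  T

T, T, F, T, T

Row A=F, B=F, C=F, D=T: (B -> A) = T, ((D -> C) <-> C) = T, so the formula = T.
Row A=F, B=F, C=T, D=T: (B -> A) = T, ((D -> C) <-> C) = T, so the formula = T.
Row A=F, B=T, C=F, D=T: (B -> A) = F, ((D -> C) <-> C) = T, so the formula = F.
Row A=T, B=T, C=F, D=T: (B -> A) = T, ((D -> C) <-> C) = T, so the formula = T.
Row A=T, B=T, C=T, D=F: (B -> A) = T, ((D -> C) <-> C) = T, so the formula = T.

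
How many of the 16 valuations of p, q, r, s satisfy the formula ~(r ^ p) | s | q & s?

12

p  q  r  s     (r ^ p)  ~(r ^ p)  (~(r ^ p) | s)  (q & s)  ((~(r ^ p) | s) | (q & s))
1  1  1  1        0        1            1            1                 1             
1  1  1  0        0        1            1            0                 1             
1  1  0  1        1        0            1            1                 1             
1  1  0  0        1        0            0            0                 0             
1  0  1  1        0        1            1            0                 1             
1  0  1  0        0        1            1            0                 1             
1  0  0  1        1        0            1            0                 1             
1  0  0  0        1        0            0            0                 0             
0  1  1  1        1        0            1            1                 1             
0  1  1  0        1        0            0            0                 0             
0  1  0  1        0        1            1            1                 1             
0  1  0  0        0        1            1            0                 1             
0  0  1  1        1        0            1            0                 1             
0  0  1  0        1        0            0            0                 0             
0  0  0  1        0        1            1            0                 1             
0  0  0  0        0        1            1            0                 1             
The formula is true on 12 of the 16 rows.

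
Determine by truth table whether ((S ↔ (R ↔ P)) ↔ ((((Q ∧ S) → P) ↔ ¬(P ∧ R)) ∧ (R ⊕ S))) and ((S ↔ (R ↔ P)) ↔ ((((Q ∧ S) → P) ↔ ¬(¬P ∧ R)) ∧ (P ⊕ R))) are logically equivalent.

P  Q  R  S  |  φ  ψ
F  F  F  F  |  T  T
F  F  F  T  |  T  F
F  F  T  F  |  T  F
F  F  T  T  |  T  T
F  T  F  F  |  T  T
F  T  F  T  |  F  F
F  T  T  F  |  T  F
F  T  T  T  |  T  F
T  F  F  F  |  F  T
T  F  F  T  |  F  F
T  F  T  F  |  T  T
T  F  T  T  |  F  F
T  T  F  F  |  F  T
T  T  F  T  |  F  F
T  T  T  F  |  T  T
T  T  T  T  |  F  F
The columns differ at P=F, Q=F, R=F, S=T (φ=T, ψ=F), so they are not equivalent.

not equivalent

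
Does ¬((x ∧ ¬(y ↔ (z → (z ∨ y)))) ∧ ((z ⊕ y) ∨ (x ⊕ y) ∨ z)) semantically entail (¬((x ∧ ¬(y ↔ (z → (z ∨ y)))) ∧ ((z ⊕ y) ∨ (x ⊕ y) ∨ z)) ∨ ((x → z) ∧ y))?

yes

x | y | z | φ | ψ
- | - | - | - | -
1 | 1 | 1 | 1 | 1
1 | 1 | 0 | 1 | 1
1 | 0 | 1 | 0 | 0
1 | 0 | 0 | 0 | 0
0 | 1 | 1 | 1 | 1
0 | 1 | 0 | 1 | 1
0 | 0 | 1 | 1 | 1
0 | 0 | 0 | 1 | 1
In every row where φ is true, ψ is also true, so φ ⊨ ψ.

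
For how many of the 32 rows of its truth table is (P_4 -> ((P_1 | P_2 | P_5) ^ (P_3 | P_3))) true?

P_1 | P_2 | P_3 | P_4 | P_5 | φ
--- | --- | --- | --- | --- | -
 F  |  F  |  F  |  F  |  F  | T
 F  |  F  |  F  |  F  |  T  | T
 F  |  F  |  F  |  T  |  F  | F
 F  |  F  |  F  |  T  |  T  | T
 F  |  F  |  T  |  F  |  F  | T
 F  |  F  |  T  |  F  |  T  | T
 F  |  F  |  T  |  T  |  F  | T
 F  |  F  |  T  |  T  |  T  | F
 F  |  T  |  F  |  F  |  F  | T
 F  |  T  |  F  |  F  |  T  | T
 F  |  T  |  F  |  T  |  F  | T
 F  |  T  |  F  |  T  |  T  | T
 F  |  T  |  T  |  F  |  F  | T
 F  |  T  |  T  |  F  |  T  | T
 F  |  T  |  T  |  T  |  F  | F
 F  |  T  |  T  |  T  |  T  | F
 T  |  F  |  F  |  F  |  F  | T
 T  |  F  |  F  |  F  |  T  | T
 T  |  F  |  F  |  T  |  F  | T
 T  |  F  |  F  |  T  |  T  | T
 T  |  F  |  T  |  F  |  F  | T
 T  |  F  |  T  |  F  |  T  | T
 T  |  F  |  T  |  T  |  F  | F
 T  |  F  |  T  |  T  |  T  | F
 T  |  T  |  F  |  F  |  F  | T
 T  |  T  |  F  |  F  |  T  | T
 T  |  T  |  F  |  T  |  F  | T
 T  |  T  |  F  |  T  |  T  | T
 T  |  T  |  T  |  F  |  F  | T
 T  |  T  |  T  |  F  |  T  | T
 T  |  T  |  T  |  T  |  F  | F
 T  |  T  |  T  |  T  |  T  | F
The formula is true on 24 of the 32 rows.

24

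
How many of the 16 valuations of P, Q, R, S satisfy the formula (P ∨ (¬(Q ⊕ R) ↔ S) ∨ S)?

  P   |   Q   |   R   |   S   | (P ∨ (¬(Q ⊕ R) ↔ S) ∨ S)
----- | ----- | ----- | ----- | ------------------------
 True |  True |  True |  True |           True          
 True |  True |  True | False |           True          
 True |  True | False |  True |           True          
 True |  True | False | False |           True          
 True | False |  True |  True |           True          
 True | False |  True | False |           True          
 True | False | False |  True |           True          
 True | False | False | False |           True          
False |  True |  True |  True |           True          
False |  True |  True | False |          False          
False |  True | False |  True |           True          
False |  True | False | False |           True          
False | False |  True |  True |           True          
False | False |  True | False |           True          
False | False | False |  True |           True          
False | False | False | False |          False          
The formula is true on 14 of the 16 rows.

14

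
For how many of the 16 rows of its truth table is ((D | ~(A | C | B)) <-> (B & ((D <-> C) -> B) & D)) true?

11

  A   |   B   |   C   |   D   ||   φ  
 True |  True |  True |  True ||  True
 True |  True |  True | False ||  True
 True |  True | False |  True ||  True
 True |  True | False | False ||  True
 True | False |  True |  True || False
 True | False |  True | False ||  True
 True | False | False |  True || False
 True | False | False | False ||  True
False |  True |  True |  True ||  True
False |  True |  True | False ||  True
False |  True | False |  True ||  True
False |  True | False | False ||  True
False | False |  True |  True || False
False | False |  True | False ||  True
False | False | False |  True || False
False | False | False | False || False
The formula is true on 11 of the 16 rows.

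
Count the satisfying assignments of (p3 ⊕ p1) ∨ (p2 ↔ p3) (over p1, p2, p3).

p1 | p2 | p3 || ((p3 ⊕ p1) ∨ (p2 ↔ p3))
0  | 0  | 0  ||            1           
0  | 0  | 1  ||            1           
0  | 1  | 0  ||            0           
0  | 1  | 1  ||            1           
1  | 0  | 0  ||            1           
1  | 0  | 1  ||            0           
1  | 1  | 0  ||            1           
1  | 1  | 1  ||            1           
The formula is true on 6 of the 8 rows.

6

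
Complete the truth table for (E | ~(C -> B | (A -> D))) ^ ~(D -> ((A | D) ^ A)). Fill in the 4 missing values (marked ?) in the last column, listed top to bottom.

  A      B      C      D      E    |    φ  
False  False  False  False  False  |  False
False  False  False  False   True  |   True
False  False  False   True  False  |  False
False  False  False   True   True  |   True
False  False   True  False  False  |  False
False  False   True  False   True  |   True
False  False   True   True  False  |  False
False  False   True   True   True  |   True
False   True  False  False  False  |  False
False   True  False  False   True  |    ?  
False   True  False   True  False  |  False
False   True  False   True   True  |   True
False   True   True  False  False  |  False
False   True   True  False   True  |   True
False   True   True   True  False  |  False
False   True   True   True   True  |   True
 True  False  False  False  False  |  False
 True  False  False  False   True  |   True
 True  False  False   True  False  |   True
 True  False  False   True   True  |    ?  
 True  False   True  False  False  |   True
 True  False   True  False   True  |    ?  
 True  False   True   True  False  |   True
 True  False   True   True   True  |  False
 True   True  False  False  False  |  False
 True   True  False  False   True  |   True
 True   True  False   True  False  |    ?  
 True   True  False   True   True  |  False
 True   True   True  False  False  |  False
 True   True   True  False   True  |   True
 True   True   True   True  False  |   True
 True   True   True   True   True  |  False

True, False, True, True

Row A=False, B=True, C=False, D=False, E=True: (E | ~(C -> B | (A -> D))) = True, ~(D -> ((A | D) ^ A)) = False, so the formula = True.
Row A=True, B=False, C=False, D=True, E=True: (E | ~(C -> B | (A -> D))) = True, ~(D -> ((A | D) ^ A)) = True, so the formula = False.
Row A=True, B=False, C=True, D=False, E=True: (E | ~(C -> B | (A -> D))) = True, ~(D -> ((A | D) ^ A)) = False, so the formula = True.
Row A=True, B=True, C=False, D=True, E=False: (E | ~(C -> B | (A -> D))) = False, ~(D -> ((A | D) ^ A)) = True, so the formula = True.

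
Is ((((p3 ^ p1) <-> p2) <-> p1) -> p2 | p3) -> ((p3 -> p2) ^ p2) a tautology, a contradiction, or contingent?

contingent

p1  p2  p3     (p3 ^ p1)  ((p3 ^ p1) <-> p2)  (((p3 ^ p1) <-> p2) <-> p1)  (p2 | p3)  (p3 -> p2)  ((p3 -> p2) ^ p2)  φ
1   1   1          0              0                        0                   1          1               0          0
1   1   0          1              1                        1                   1          1               0          0
1   0   1          0              1                        1                   1          0               0          0
1   0   0          1              0                        0                   0          1               1          1
0   1   1          1              1                        0                   1          1               0          0
0   1   0          0              0                        1                   1          1               0          0
0   0   1          1              0                        1                   1          0               0          0
0   0   0          0              1                        0                   0          1               1          1
2 of 8 rows are 1, so the formula is contingent.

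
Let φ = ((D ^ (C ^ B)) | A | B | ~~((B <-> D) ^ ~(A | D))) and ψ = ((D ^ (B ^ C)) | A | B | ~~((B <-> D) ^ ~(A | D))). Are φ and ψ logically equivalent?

A | B | C | D || φ | ψ
F | F | F | F || F | F
F | F | F | T || T | T
F | F | T | F || T | T
F | F | T | T || F | F
F | T | F | F || T | T
F | T | F | T || T | T
F | T | T | F || T | T
F | T | T | T || T | T
T | F | F | F || T | T
T | F | F | T || T | T
T | F | T | F || T | T
T | F | T | T || T | T
T | T | F | F || T | T
T | T | F | T || T | T
T | T | T | F || T | T
T | T | T | T || T | T
The columns for φ and ψ agree on every row, so they are logically equivalent.

equivalent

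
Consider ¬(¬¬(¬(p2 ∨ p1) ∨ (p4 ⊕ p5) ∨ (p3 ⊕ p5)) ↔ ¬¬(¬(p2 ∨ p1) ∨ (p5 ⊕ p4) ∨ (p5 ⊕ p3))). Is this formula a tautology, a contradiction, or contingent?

contradiction

p1  p2  p3  p4  p5  |  φ
1   1   1   1   1   |  0
1   1   1   1   0   |  0
1   1   1   0   1   |  0
1   1   1   0   0   |  0
1   1   0   1   1   |  0
1   1   0   1   0   |  0
1   1   0   0   1   |  0
1   1   0   0   0   |  0
1   0   1   1   1   |  0
1   0   1   1   0   |  0
1   0   1   0   1   |  0
1   0   1   0   0   |  0
1   0   0   1   1   |  0
1   0   0   1   0   |  0
1   0   0   0   1   |  0
1   0   0   0   0   |  0
0   1   1   1   1   |  0
0   1   1   1   0   |  0
0   1   1   0   1   |  0
0   1   1   0   0   |  0
0   1   0   1   1   |  0
0   1   0   1   0   |  0
0   1   0   0   1   |  0
0   1   0   0   0   |  0
0   0   1   1   1   |  0
0   0   1   1   0   |  0
0   0   1   0   1   |  0
0   0   1   0   0   |  0
0   0   0   1   1   |  0
0   0   0   1   0   |  0
0   0   0   0   1   |  0
0   0   0   0   0   |  0
Every row is 0, so the formula is a contradiction.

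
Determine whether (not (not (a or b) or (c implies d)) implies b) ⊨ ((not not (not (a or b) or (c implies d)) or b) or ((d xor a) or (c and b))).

yes

a  b  c  d  |  φ  ψ
T  T  T  T  |  T  T
T  T  T  F  |  T  T
T  T  F  T  |  T  T
T  T  F  F  |  T  T
T  F  T  T  |  T  T
T  F  T  F  |  F  T
T  F  F  T  |  T  T
T  F  F  F  |  T  T
F  T  T  T  |  T  T
F  T  T  F  |  T  T
F  T  F  T  |  T  T
F  T  F  F  |  T  T
F  F  T  T  |  T  T
F  F  T  F  |  T  T
F  F  F  T  |  T  T
F  F  F  F  |  T  T
In every row where φ is true, ψ is also true, so φ ⊨ ψ.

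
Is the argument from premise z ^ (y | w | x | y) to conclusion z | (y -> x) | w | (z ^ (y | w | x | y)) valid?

yes

  x   |   y   |   z   |   w   ||   φ   |   ψ  
False | False | False | False || False |  True
False | False | False |  True ||  True |  True
False | False |  True | False ||  True |  True
False | False |  True |  True || False |  True
False |  True | False | False ||  True |  True
False |  True | False |  True ||  True |  True
False |  True |  True | False || False |  True
False |  True |  True |  True || False |  True
 True | False | False | False ||  True |  True
 True | False | False |  True ||  True |  True
 True | False |  True | False || False |  True
 True | False |  True |  True || False |  True
 True |  True | False | False ||  True |  True
 True |  True | False |  True ||  True |  True
 True |  True |  True | False || False |  True
 True |  True |  True |  True || False |  True
In every row where φ is true, ψ is also true, so φ ⊨ ψ.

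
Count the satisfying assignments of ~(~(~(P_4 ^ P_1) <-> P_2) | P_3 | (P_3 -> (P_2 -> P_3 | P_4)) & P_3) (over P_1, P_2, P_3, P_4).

4

P_1  P_2  P_3  P_4     (P_4 ^ P_1)  ~(P_4 ^ P_1)  (~(P_4 ^ P_1) <-> P_2)  ~(~(P_4 ^ P_1) <-> P_2)  (P_3 | P_4)  (P_2 -> (P_3 | P_4))  φ
 F    F    F    F           F            T                  F                        T                  F                T            F
 F    F    F    T           T            F                  T                        F                  T                T            T
 F    F    T    F           F            T                  F                        T                  T                T            F
 F    F    T    T           T            F                  T                        F                  T                T            F
 F    T    F    F           F            T                  T                        F                  F                F            T
 F    T    F    T           T            F                  F                        T                  T                T            F
 F    T    T    F           F            T                  T                        F                  T                T            F
 F    T    T    T           T            F                  F                        T                  T                T            F
 T    F    F    F           T            F                  T                        F                  F                T            T
 T    F    F    T           F            T                  F                        T                  T                T            F
 T    F    T    F           T            F                  T                        F                  T                T            F
 T    F    T    T           F            T                  F                        T                  T                T            F
 T    T    F    F           T            F                  F                        T                  F                F            F
 T    T    F    T           F            T                  T                        F                  T                T            T
 T    T    T    F           T            F                  F                        T                  T                T            F
 T    T    T    T           F            T                  T                        F                  T                T            F
The formula is true on 4 of the 16 rows.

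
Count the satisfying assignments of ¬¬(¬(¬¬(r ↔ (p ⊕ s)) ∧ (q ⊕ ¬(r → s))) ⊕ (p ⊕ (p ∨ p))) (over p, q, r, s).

p  q  r  s  |  (p ⊕ s)  (r ↔ (p ⊕ s))  ¬(r ↔ (p ⊕ s))  ¬¬(r ↔ (p ⊕ s))  (r → s)  ¬(r → s)  (q ⊕ ¬(r → s))  (p ∨ p)  (p ⊕ (p ∨ p))  φ
T  T  T  T  |     F           F              T                F            T        F            T            T           F        T
T  T  T  F  |     T           T              F                T            F        T            F            T           F        T
T  T  F  T  |     F           T              F                T            T        F            T            T           F        F
T  T  F  F  |     T           F              T                F            T        F            T            T           F        T
T  F  T  T  |     F           F              T                F            T        F            F            T           F        T
T  F  T  F  |     T           T              F                T            F        T            T            T           F        F
T  F  F  T  |     F           T              F                T            T        F            F            T           F        T
T  F  F  F  |     T           F              T                F            T        F            F            T           F        T
F  T  T  T  |     T           T              F                T            T        F            T            F           F        F
F  T  T  F  |     F           F              T                F            F        T            F            F           F        T
F  T  F  T  |     T           F              T                F            T        F            T            F           F        T
F  T  F  F  |     F           T              F                T            T        F            T            F           F        F
F  F  T  T  |     T           T              F                T            T        F            F            F           F        T
F  F  T  F  |     F           F              T                F            F        T            T            F           F        T
F  F  F  T  |     T           F              T                F            T        F            F            F           F        T
F  F  F  F  |     F           T              F                T            T        F            F            F           F        T
The formula is true on 12 of the 16 rows.

12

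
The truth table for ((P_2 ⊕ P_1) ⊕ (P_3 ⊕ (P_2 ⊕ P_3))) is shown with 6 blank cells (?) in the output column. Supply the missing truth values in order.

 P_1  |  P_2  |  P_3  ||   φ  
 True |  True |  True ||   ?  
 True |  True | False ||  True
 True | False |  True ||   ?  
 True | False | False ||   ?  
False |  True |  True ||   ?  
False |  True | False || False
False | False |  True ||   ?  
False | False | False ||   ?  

Row P_1=True, P_2=True, P_3=True: (P_2 ⊕ P_1) = False, (P_3 ⊕ (P_2 ⊕ P_3)) = True, so the formula = True.
Row P_1=True, P_2=False, P_3=True: (P_2 ⊕ P_1) = True, (P_3 ⊕ (P_2 ⊕ P_3)) = False, so the formula = True.
Row P_1=True, P_2=False, P_3=False: (P_2 ⊕ P_1) = True, (P_3 ⊕ (P_2 ⊕ P_3)) = False, so the formula = True.
Row P_1=False, P_2=True, P_3=True: (P_2 ⊕ P_1) = True, (P_3 ⊕ (P_2 ⊕ P_3)) = True, so the formula = False.
Row P_1=False, P_2=False, P_3=True: (P_2 ⊕ P_1) = False, (P_3 ⊕ (P_2 ⊕ P_3)) = False, so the formula = False.
Row P_1=False, P_2=False, P_3=False: (P_2 ⊕ P_1) = False, (P_3 ⊕ (P_2 ⊕ P_3)) = False, so the formula = False.

True, True, True, False, False, False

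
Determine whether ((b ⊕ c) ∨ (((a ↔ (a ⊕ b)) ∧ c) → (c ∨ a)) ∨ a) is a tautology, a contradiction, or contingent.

  a   |   b   |   c   || (b ⊕ c) | (a ⊕ b) | (a ↔ (a ⊕ b)) | ((a ↔ (a ⊕ b)) ∧ c) | (c ∨ a) |   φ  
 True |  True |  True ||  False  |  False  |     False     |        False        |   True  |  True
 True |  True | False ||   True  |  False  |     False     |        False        |   True  |  True
 True | False |  True ||   True  |   True  |      True     |         True        |   True  |  True
 True | False | False ||  False  |   True  |      True     |        False        |   True  |  True
False |  True |  True ||  False  |   True  |     False     |        False        |   True  |  True
False |  True | False ||   True  |   True  |     False     |        False        |  False  |  True
False | False |  True ||   True  |  False  |      True     |         True        |   True  |  True
False | False | False ||  False  |  False  |      True     |        False        |  False  |  True
Every row is True, so the formula is a tautology.

tautology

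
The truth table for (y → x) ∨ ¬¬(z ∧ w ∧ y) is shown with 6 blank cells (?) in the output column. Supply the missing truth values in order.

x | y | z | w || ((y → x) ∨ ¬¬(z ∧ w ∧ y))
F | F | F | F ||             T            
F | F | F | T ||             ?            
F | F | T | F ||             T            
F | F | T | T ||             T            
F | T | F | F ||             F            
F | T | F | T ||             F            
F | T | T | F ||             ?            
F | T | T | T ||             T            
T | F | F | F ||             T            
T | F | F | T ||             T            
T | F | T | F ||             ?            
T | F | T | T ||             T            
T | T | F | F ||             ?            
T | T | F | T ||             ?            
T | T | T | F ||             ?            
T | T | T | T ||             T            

T, F, T, T, T, T

Row x=F, y=F, z=F, w=T: (y → x) = T, ¬¬(z ∧ w ∧ y) = F, so ((y → x) ∨ ¬¬(z ∧ w ∧ y)) = T.
Row x=F, y=T, z=T, w=F: (y → x) = F, ¬¬(z ∧ w ∧ y) = F, so ((y → x) ∨ ¬¬(z ∧ w ∧ y)) = F.
Row x=T, y=F, z=T, w=F: (y → x) = T, ¬¬(z ∧ w ∧ y) = F, so ((y → x) ∨ ¬¬(z ∧ w ∧ y)) = T.
Row x=T, y=T, z=F, w=F: (y → x) = T, ¬¬(z ∧ w ∧ y) = F, so ((y → x) ∨ ¬¬(z ∧ w ∧ y)) = T.
Row x=T, y=T, z=F, w=T: (y → x) = T, ¬¬(z ∧ w ∧ y) = F, so ((y → x) ∨ ¬¬(z ∧ w ∧ y)) = T.
Row x=T, y=T, z=T, w=F: (y → x) = T, ¬¬(z ∧ w ∧ y) = F, so ((y → x) ∨ ¬¬(z ∧ w ∧ y)) = T.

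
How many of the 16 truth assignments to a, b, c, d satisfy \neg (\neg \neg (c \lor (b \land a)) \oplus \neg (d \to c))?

  a   |   b   |   c   |   d   |   φ  
----- | ----- | ----- | ----- | -----
 True |  True |  True |  True | False
 True |  True |  True | False | False
 True |  True | False |  True |  True
 True |  True | False | False | False
 True | False |  True |  True | False
 True | False |  True | False | False
 True | False | False |  True | False
 True | False | False | False |  True
False |  True |  True |  True | False
False |  True |  True | False | False
False |  True | False |  True | False
False |  True | False | False |  True
False | False |  True |  True | False
False | False |  True | False | False
False | False | False |  True | False
False | False | False | False |  True
The formula is true on 4 of the 16 rows.

4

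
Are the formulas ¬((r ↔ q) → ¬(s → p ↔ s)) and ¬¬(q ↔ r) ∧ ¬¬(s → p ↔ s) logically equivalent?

  p   |   q   |   r   |   s   |   φ   |   ψ  
----- | ----- | ----- | ----- | ----- | -----
False | False | False | False | False | False
False | False | False |  True | False | False
False | False |  True | False | False | False
False | False |  True |  True | False | False
False |  True | False | False | False | False
False |  True | False |  True | False | False
False |  True |  True | False | False | False
False |  True |  True |  True | False | False
 True | False | False | False | False | False
 True | False | False |  True |  True |  True
 True | False |  True | False | False | False
 True | False |  True |  True | False | False
 True |  True | False | False | False | False
 True |  True | False |  True | False | False
 True |  True |  True | False | False | False
 True |  True |  True |  True |  True |  True
The columns for φ and ψ agree on every row, so they are logically equivalent.

equivalent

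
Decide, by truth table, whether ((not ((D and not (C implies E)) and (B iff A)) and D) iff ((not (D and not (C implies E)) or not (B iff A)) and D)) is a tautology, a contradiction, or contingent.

A | B | C | D | E || φ
T | T | T | T | T || T
T | T | T | T | F || T
T | T | T | F | T || T
T | T | T | F | F || T
T | T | F | T | T || T
T | T | F | T | F || T
T | T | F | F | T || T
T | T | F | F | F || T
T | F | T | T | T || T
T | F | T | T | F || T
T | F | T | F | T || T
T | F | T | F | F || T
T | F | F | T | T || T
T | F | F | T | F || T
T | F | F | F | T || T
T | F | F | F | F || T
F | T | T | T | T || T
F | T | T | T | F || T
F | T | T | F | T || T
F | T | T | F | F || T
F | T | F | T | T || T
F | T | F | T | F || T
F | T | F | F | T || T
F | T | F | F | F || T
F | F | T | T | T || T
F | F | T | T | F || T
F | F | T | F | T || T
F | F | T | F | F || T
F | F | F | T | T || T
F | F | F | T | F || T
F | F | F | F | T || T
F | F | F | F | F || T
Every row is T, so the formula is a tautology.

tautology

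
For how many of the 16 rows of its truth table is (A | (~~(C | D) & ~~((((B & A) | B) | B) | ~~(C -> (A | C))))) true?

A  B  C  D     (C | D)  ~(C | D)  ~~(C | D)  (B & A)  ((B & A) | B)  (((B & A) | B) | B)  (A | C)  (C -> (A | C))  ~(C -> (A | C))  ~~(C -> (A | C))  φ
F  F  F  F        F        T          F         F           F                 F              F           T                F                T          F
F  F  F  T        T        F          T         F           F                 F              F           T                F                T          T
F  F  T  F        T        F          T         F           F                 F              T           T                F                T          T
F  F  T  T        T        F          T         F           F                 F              T           T                F                T          T
F  T  F  F        F        T          F         F           T                 T              F           T                F                T          F
F  T  F  T        T        F          T         F           T                 T              F           T                F                T          T
F  T  T  F        T        F          T         F           T                 T              T           T                F                T          T
F  T  T  T        T        F          T         F           T                 T              T           T                F                T          T
T  F  F  F        F        T          F         F           F                 F              T           T                F                T          T
T  F  F  T        T        F          T         F           F                 F              T           T                F                T          T
T  F  T  F        T        F          T         F           F                 F              T           T                F                T          T
T  F  T  T        T        F          T         F           F                 F              T           T                F                T          T
T  T  F  F        F        T          F         T           T                 T              T           T                F                T          T
T  T  F  T        T        F          T         T           T                 T              T           T                F                T          T
T  T  T  F        T        F          T         T           T                 T              T           T                F                T          T
T  T  T  T        T        F          T         T           T                 T              T           T                F                T          T
The formula is true on 14 of the 16 rows.

14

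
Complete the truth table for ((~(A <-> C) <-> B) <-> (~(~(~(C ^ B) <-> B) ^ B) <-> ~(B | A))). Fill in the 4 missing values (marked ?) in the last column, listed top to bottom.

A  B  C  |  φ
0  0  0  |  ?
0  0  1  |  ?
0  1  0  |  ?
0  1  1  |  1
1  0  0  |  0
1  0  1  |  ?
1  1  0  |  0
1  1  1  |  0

Row A=0, B=0, C=0: (~(A <-> C) <-> B) = 1, (~(~(~(C ^ B) <-> B) ^ B) <-> ~(B | A)) = 0, so the formula = 0.
Row A=0, B=0, C=1: (~(A <-> C) <-> B) = 0, (~(~(~(C ^ B) <-> B) ^ B) <-> ~(B | A)) = 1, so the formula = 0.
Row A=0, B=1, C=0: (~(A <-> C) <-> B) = 0, (~(~(~(C ^ B) <-> B) ^ B) <-> ~(B | A)) = 0, so the formula = 1.
Row A=1, B=0, C=1: (~(A <-> C) <-> B) = 1, (~(~(~(C ^ B) <-> B) ^ B) <-> ~(B | A)) = 0, so the formula = 0.

0, 0, 1, 0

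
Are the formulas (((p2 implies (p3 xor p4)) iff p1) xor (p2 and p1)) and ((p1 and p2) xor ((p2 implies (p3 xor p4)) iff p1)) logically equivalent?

equivalent

p1 | p2 | p3 | p4 | φ | ψ
-- | -- | -- | -- | - | -
T  | T  | T  | T  | T | T
T  | T  | T  | F  | F | F
T  | T  | F  | T  | F | F
T  | T  | F  | F  | T | T
T  | F  | T  | T  | T | T
T  | F  | T  | F  | T | T
T  | F  | F  | T  | T | T
T  | F  | F  | F  | T | T
F  | T  | T  | T  | T | T
F  | T  | T  | F  | F | F
F  | T  | F  | T  | F | F
F  | T  | F  | F  | T | T
F  | F  | T  | T  | F | F
F  | F  | T  | F  | F | F
F  | F  | F  | T  | F | F
F  | F  | F  | F  | F | F
The columns for φ and ψ agree on every row, so they are logically equivalent.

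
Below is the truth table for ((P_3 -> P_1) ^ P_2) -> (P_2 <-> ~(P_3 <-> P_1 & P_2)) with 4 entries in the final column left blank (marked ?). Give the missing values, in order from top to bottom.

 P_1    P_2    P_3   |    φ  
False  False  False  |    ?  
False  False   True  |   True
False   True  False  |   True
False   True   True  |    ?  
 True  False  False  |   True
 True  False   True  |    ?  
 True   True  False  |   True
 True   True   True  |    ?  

True, True, False, True

Row P_1=False, P_2=False, P_3=False: ((P_3 -> P_1) ^ P_2) = True, (P_2 <-> ~(P_3 <-> P_1 & P_2)) = True, so the formula = True.
Row P_1=False, P_2=True, P_3=True: ((P_3 -> P_1) ^ P_2) = True, (P_2 <-> ~(P_3 <-> P_1 & P_2)) = True, so the formula = True.
Row P_1=True, P_2=False, P_3=True: ((P_3 -> P_1) ^ P_2) = True, (P_2 <-> ~(P_3 <-> P_1 & P_2)) = False, so the formula = False.
Row P_1=True, P_2=True, P_3=True: ((P_3 -> P_1) ^ P_2) = False, (P_2 <-> ~(P_3 <-> P_1 & P_2)) = False, so the formula = True.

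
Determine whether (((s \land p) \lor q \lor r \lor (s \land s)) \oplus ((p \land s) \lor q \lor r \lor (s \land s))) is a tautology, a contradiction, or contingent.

contradiction

  p   |   q   |   r   |   s   |   φ  
----- | ----- | ----- | ----- | -----
 True |  True |  True |  True | False
 True |  True |  True | False | False
 True |  True | False |  True | False
 True |  True | False | False | False
 True | False |  True |  True | False
 True | False |  True | False | False
 True | False | False |  True | False
 True | False | False | False | False
False |  True |  True |  True | False
False |  True |  True | False | False
False |  True | False |  True | False
False |  True | False | False | False
False | False |  True |  True | False
False | False |  True | False | False
False | False | False |  True | False
False | False | False | False | False
Every row is False, so the formula is a contradiction.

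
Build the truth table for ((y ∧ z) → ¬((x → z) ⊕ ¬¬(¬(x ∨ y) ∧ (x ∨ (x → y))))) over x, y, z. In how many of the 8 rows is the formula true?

x | y | z | (y ∧ z) | (x → z) | (x ∨ y) | ¬(x ∨ y) | (x → y) | (x ∨ (x → y)) | (¬(x ∨ y) ∧ (x ∨ (x → y))) | ¬(¬(x ∨ y) ∧ (x ∨ (x → y))) | ¬¬(¬(x ∨ y) ∧ (x ∨ (x → y))) | φ
- | - | - | ------- | ------- | ------- | -------- | ------- | ------------- | -------------------------- | --------------------------- | ---------------------------- | -
T | T | T |    T    |    T    |    T    |    F     |    T    |       T       |             F              |              T              |              F               | F
T | T | F |    F    |    F    |    T    |    F     |    T    |       T       |             F              |              T              |              F               | T
T | F | T |    F    |    T    |    T    |    F     |    F    |       T       |             F              |              T              |              F               | T
T | F | F |    F    |    F    |    T    |    F     |    F    |       T       |             F              |              T              |              F               | T
F | T | T |    T    |    T    |    T    |    F     |    T    |       T       |             F              |              T              |              F               | F
F | T | F |    F    |    T    |    T    |    F     |    T    |       T       |             F              |              T              |              F               | T
F | F | T |    F    |    T    |    F    |    T     |    T    |       T       |             T              |              F              |              T               | T
F | F | F |    F    |    T    |    F    |    T     |    T    |       T       |             T              |              F              |              T               | T
The formula is true on 6 of the 8 rows.

6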